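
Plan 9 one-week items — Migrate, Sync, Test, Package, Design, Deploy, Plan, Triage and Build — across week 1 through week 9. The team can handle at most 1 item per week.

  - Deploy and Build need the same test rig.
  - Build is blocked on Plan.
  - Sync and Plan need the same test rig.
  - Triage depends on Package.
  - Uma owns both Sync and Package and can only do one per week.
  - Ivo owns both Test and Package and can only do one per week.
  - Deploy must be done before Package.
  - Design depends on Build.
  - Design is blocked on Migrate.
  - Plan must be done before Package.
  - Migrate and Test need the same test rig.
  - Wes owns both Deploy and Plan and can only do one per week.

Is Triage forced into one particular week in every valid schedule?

Triage can be week 4 (e.g. Migrate -> week 6, Deploy -> week 2, Build -> week 5, Triage -> week 4, Design -> week 7, Plan -> week 1, Sync -> week 8, Package -> week 3, Test -> week 9) or week 5 (e.g. Build=week 4, Design=week 7, Migrate=week 6, Package=week 3, Test=week 9, Sync=week 8, Plan=week 1, Deploy=week 2, Triage=week 5).

No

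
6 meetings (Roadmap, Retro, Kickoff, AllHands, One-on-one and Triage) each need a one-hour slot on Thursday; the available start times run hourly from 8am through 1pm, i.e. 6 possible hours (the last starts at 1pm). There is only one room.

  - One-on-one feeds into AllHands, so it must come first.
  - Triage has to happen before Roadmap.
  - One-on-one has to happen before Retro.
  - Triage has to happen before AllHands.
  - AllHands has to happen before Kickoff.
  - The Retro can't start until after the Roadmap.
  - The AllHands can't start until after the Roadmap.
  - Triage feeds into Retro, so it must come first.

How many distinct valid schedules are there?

Splitting on Roadmap: it can be 9am (3), 10am (6). Listing each branch's schedules as (Retro, Kickoff, AllHands, One-on-one, Triage):
Roadmap=9am: (11am,1pm,12pm,10am,8am) (12pm,1pm,11am,10am,8am) (1pm,12pm,11am,10am,8am) — 3.
Roadmap=10am: (11am,1pm,12pm,8am,9am) (11am,1pm,12pm,9am,8am) (12pm,1pm,11am,8am,9am) (12pm,1pm,11am,9am,8am) (1pm,12pm,11am,8am,9am) (1pm,12pm,11am,9am,8am) — 6.
Summing: 3 + 6 = 9.

9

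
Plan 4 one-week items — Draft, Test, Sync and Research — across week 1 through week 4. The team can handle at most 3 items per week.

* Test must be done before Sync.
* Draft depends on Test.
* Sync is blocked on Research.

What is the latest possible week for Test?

week 3

Downstream work caps Test at week 3.
Test at week 3 is achievable: Draft in week 4; Research in week 1; Sync in week 4; Test in week 3.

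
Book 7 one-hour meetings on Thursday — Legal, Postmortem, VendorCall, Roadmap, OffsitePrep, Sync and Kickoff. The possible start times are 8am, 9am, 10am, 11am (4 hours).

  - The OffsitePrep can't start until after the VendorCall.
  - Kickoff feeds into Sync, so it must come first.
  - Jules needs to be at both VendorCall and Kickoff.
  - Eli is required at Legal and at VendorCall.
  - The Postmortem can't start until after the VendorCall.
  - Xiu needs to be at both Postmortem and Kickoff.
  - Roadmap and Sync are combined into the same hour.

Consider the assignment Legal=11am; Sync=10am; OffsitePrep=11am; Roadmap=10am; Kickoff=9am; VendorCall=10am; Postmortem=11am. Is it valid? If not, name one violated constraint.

Yes

The OffsitePrep can't start until after the VendorCall — holds.
Jules needs to be at both VendorCall and Kickoff — holds.
Roadmap and Sync are combined into the same hour — holds.
Kickoff feeds into Sync, so it must come first — holds.
Eli is required at Legal and at VendorCall — holds.
The Postmortem can't start until after the VendorCall — holds.
Xiu needs to be at both Postmortem and Kickoff — holds.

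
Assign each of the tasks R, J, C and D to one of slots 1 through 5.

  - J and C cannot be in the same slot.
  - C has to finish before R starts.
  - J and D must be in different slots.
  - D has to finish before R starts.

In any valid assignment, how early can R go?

2

Precedence pushes R to at least 2.
R at 2 is achievable: J in 2; C in 1; R in 2; D in 1.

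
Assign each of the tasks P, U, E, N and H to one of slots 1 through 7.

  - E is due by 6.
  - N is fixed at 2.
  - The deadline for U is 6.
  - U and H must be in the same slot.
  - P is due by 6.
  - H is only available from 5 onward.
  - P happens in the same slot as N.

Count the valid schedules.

12

Splitting on U: it can be 5 (6), 6 (6). Listing each branch's schedules as (P, E, N, H):
U=5: (2,1,2,5) (2,2,2,5) (2,3,2,5) (2,4,2,5) (2,5,2,5) (2,6,2,5) — 6.
U=6: (2,1,2,6) (2,2,2,6) (2,3,2,6) (2,4,2,6) (2,5,2,6) (2,6,2,6) — 6.
Summing: 6 + 6 = 12.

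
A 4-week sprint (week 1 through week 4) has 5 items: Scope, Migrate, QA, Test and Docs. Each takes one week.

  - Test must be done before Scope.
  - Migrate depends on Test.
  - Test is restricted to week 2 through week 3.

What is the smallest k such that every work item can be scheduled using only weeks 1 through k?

3 weeks

The precedence chain requires at least 2 distinct weeks.
Propagating the time windows through the other constraints, Scope can't land before week 3, so the schedule must run through at least week 3.
3 works (last occupied week: week 3): for example QA -> week 1, Migrate -> week 3, Docs -> week 1, Test -> week 2, Scope -> week 3.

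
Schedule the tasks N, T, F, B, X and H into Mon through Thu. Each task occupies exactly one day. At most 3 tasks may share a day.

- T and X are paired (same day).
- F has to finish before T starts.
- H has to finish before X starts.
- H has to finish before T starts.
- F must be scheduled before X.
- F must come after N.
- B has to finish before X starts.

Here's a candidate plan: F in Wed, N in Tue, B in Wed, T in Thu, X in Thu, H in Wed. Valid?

Yes

F has to finish before T starts — holds.
At most 3 tasks may share a day — holds.
F must be scheduled before X — holds.
B has to finish before X starts — holds.
H has to finish before X starts — holds.
T and X are paired (same day) — holds.
F must come after N — holds.
H has to finish before T starts — holds.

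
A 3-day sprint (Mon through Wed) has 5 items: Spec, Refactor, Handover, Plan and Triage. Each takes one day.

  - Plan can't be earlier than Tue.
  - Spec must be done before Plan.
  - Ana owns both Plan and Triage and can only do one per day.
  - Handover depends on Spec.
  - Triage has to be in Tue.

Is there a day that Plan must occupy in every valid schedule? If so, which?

Plan's window is Tue–Wed.
Triage is fixed at Tue, and Plan can't share a day with Triage.
So Plan must be Wed.

Wed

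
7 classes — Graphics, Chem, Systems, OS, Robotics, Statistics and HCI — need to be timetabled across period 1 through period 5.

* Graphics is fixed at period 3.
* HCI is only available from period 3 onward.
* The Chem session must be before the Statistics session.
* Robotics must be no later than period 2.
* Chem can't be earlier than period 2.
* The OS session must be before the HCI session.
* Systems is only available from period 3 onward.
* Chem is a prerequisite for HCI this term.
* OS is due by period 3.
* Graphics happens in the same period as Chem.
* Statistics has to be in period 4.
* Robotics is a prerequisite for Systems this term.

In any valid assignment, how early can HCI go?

HCI is available from period 3; precedence pushes HCI to at least period 4.
HCI at period 4 is achievable: Graphics in period 3; OS in period 1; Statistics in period 4; HCI in period 4; Robotics in period 1; Systems in period 3; Chem in period 3.

period 4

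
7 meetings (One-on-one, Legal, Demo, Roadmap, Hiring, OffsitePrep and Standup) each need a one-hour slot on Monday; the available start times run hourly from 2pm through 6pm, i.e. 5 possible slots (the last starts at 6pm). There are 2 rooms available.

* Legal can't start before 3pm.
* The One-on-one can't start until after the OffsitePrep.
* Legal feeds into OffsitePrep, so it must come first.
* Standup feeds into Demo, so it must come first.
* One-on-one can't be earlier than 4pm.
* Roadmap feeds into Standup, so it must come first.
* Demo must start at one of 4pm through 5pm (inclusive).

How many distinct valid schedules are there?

53

Splitting on One-on-one: it can be 5pm (11), 6pm (42). Listing each branch's schedules as (Legal, Demo, Roadmap, Hiring, OffsitePrep, Standup):
One-on-one=5pm: (3pm,4pm,2pm,2pm,4pm,3pm) (3pm,4pm,2pm,5pm,4pm,3pm) (3pm,4pm,2pm,6pm,4pm,3pm) (3pm,5pm,2pm,2pm,4pm,3pm) (3pm,5pm,2pm,2pm,4pm,4pm) (3pm,5pm,2pm,3pm,4pm,4pm) (3pm,5pm,2pm,4pm,4pm,3pm) (3pm,5pm,2pm,6pm,4pm,3pm) (3pm,5pm,2pm,6pm,4pm,4pm) (3pm,5pm,3pm,2pm,4pm,4pm) (3pm,5pm,3pm,6pm,4pm,4pm) — 11.
One-on-one=6pm: (3pm,4pm,2pm,2pm,4pm,3pm) (3pm,4pm,2pm,2pm,5pm,3pm) (3pm,4pm,2pm,4pm,5pm,3pm) (3pm,4pm,2pm,5pm,4pm,3pm) (3pm,4pm,2pm,5pm,5pm,3pm) (3pm,4pm,2pm,6pm,4pm,3pm) (3pm,4pm,2pm,6pm,5pm,3pm) (3pm,5pm,2pm,2pm,4pm,3pm) (3pm,5pm,2pm,2pm,4pm,4pm) (3pm,5pm,2pm,2pm,5pm,3pm) (3pm,5pm,2pm,2pm,5pm,4pm) (3pm,5pm,2pm,3pm,4pm,4pm) (3pm,5pm,2pm,3pm,5pm,4pm) (3pm,5pm,2pm,4pm,4pm,3pm) (3pm,5pm,2pm,4pm,5pm,3pm) (3pm,5pm,2pm,4pm,5pm,4pm) (3pm,5pm,2pm,5pm,4pm,3pm) (3pm,5pm,2pm,5pm,4pm,4pm) (3pm,5pm,2pm,6pm,4pm,3pm) (3pm,5pm,2pm,6pm,4pm,4pm) (3pm,5pm,2pm,6pm,5pm,3pm) (3pm,5pm,2pm,6pm,5pm,4pm) (3pm,5pm,3pm,2pm,4pm,4pm) (3pm,5pm,3pm,2pm,5pm,4pm) (3pm,5pm,3pm,4pm,5pm,4pm) (3pm,5pm,3pm,5pm,4pm,4pm) (3pm,5pm,3pm,6pm,4pm,4pm) (3pm,5pm,3pm,6pm,5pm,4pm) (4pm,4pm,2pm,2pm,5pm,3pm) (4pm,4pm,2pm,3pm,5pm,3pm) (4pm,4pm,2pm,5pm,5pm,3pm) (4pm,4pm,2pm,6pm,5pm,3pm) (4pm,5pm,2pm,2pm,5pm,3pm) (4pm,5pm,2pm,2pm,5pm,4pm) (4pm,5pm,2pm,3pm,5pm,3pm) (4pm,5pm,2pm,3pm,5pm,4pm) (4pm,5pm,2pm,4pm,5pm,3pm) (4pm,5pm,2pm,6pm,5pm,3pm) (4pm,5pm,2pm,6pm,5pm,4pm) (4pm,5pm,3pm,2pm,5pm,4pm) (4pm,5pm,3pm,3pm,5pm,4pm) (4pm,5pm,3pm,6pm,5pm,4pm) — 42.
Summing: 11 + 42 = 53.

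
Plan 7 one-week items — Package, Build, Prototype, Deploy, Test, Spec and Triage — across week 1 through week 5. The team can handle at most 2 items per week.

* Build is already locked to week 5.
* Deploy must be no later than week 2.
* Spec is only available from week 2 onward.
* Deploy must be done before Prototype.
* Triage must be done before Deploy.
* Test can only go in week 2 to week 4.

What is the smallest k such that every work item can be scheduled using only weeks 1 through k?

The precedence chain requires at least 3 distinct weeks.
With at most 2 per week and 7 work items, at least 4 weeks are needed.
Build can't be placed before week 5, so the schedule must run through at least week 5.
5 works (last occupied week: week 5): for example Package=week 1, Spec=week 3, Deploy=week 2, Triage=week 1, Build=week 5, Prototype=week 3, Test=week 2.

5 weeks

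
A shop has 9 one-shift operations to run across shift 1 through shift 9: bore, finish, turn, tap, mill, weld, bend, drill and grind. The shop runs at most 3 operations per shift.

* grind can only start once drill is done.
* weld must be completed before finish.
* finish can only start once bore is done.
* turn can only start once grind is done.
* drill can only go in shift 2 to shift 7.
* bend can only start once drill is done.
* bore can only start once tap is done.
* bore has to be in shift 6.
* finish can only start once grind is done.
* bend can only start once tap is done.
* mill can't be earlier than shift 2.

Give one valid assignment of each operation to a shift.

mill in shift 2; bore in shift 6; bend in shift 3; finish in shift 7; turn in shift 4; drill in shift 2; grind in shift 3; tap in shift 1; weld in shift 1

Checking: bore(shift 6) before finish(shift 7); grind(shift 3) before turn(shift 4); tap(shift 1) before bend(shift 3); tap(shift 1) before bore(shift 6); drill(shift 2) before bend(shift 3); weld(shift 1) before finish(shift 7); grind(shift 3) before finish(shift 7); drill(shift 2) before grind(shift 3); mill=shift 2 in [shift 2,shift 9]; drill=shift 2 in [shift 2,shift 7]; bore=shift 6 in [shift 6,shift 6]; max 2 per shift (cap 3).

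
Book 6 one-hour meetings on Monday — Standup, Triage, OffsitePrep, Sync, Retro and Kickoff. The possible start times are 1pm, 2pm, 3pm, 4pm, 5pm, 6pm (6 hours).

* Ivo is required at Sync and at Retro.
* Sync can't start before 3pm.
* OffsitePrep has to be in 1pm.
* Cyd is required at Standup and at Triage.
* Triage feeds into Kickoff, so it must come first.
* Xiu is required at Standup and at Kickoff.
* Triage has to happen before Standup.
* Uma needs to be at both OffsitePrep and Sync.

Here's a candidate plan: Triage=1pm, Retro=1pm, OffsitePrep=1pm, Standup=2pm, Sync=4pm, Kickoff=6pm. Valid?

Valid

Triage feeds into Kickoff, so it must come first — holds.
Ivo is required at Sync and at Retro — holds.
Triage has to happen before Standup — holds.
Uma needs to be at both OffsitePrep and Sync — holds.
Xiu is required at Standup and at Kickoff — holds.
Sync can't start before 3pm — holds.
OffsitePrep has to be in 1pm — holds.
Cyd is required at Standup and at Triage — holds.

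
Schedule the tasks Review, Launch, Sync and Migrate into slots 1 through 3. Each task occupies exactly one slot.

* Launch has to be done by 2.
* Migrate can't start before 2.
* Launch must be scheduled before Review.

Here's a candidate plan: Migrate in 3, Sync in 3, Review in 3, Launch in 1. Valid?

Yes

Migrate can't start before 2 — holds.
Launch must be scheduled before Review — holds.
Launch has to be done by 2 — holds.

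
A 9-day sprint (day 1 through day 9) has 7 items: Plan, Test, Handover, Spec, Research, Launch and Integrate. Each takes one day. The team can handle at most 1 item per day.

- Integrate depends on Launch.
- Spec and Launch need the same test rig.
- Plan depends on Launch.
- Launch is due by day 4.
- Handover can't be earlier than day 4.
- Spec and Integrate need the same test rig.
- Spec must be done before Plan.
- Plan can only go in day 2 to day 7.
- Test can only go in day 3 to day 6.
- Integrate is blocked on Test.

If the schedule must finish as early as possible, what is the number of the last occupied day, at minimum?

7

The precedence chain requires at least 2 distinct days.
With at most 1 per day and 7 tasks, at least 7 days are needed.
Handover can't be placed before day 4, so the schedule must run through at least day 4.
7 works (last occupied day: day 7): for example Handover in day 4, Plan in day 5, Launch in day 1, Research in day 7, Test in day 3, Spec in day 2, Integrate in day 6.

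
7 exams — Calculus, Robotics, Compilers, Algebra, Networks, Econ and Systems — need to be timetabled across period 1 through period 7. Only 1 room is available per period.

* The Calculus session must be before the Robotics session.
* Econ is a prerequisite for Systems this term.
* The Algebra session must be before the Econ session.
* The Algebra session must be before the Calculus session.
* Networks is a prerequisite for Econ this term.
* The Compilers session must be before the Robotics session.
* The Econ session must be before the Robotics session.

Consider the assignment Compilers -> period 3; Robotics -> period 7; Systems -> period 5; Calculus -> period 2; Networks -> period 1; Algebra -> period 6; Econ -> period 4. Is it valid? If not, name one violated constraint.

Networks is a prerequisite for Econ this term — holds.
Econ is a prerequisite for Systems this term — holds.
The Algebra session must be before the Calculus session — violated.
The Algebra session must be before the Econ session — violated.
The Econ session must be before the Robotics session — holds.
The Compilers session must be before the Robotics session — holds.
The Calculus session must be before the Robotics session — holds.
Only 1 room is available per period — holds.

No. The Algebra session must be before the Calculus session is not satisfied.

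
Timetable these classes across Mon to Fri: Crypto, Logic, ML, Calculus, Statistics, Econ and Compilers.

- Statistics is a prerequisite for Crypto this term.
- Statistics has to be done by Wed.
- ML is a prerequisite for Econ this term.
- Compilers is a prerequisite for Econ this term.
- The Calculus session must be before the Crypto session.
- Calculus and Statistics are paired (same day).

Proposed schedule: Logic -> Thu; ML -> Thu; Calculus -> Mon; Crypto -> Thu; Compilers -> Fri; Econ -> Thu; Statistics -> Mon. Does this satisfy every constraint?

The Calculus session must be before the Crypto session — holds.
Statistics has to be done by Wed — holds.
Compilers is a prerequisite for Econ this term — violated.
Statistics is a prerequisite for Crypto this term — holds.
ML is a prerequisite for Econ this term — violated.
Calculus and Statistics are paired (same day) — holds.

Invalid. Compilers is a prerequisite for Econ this term.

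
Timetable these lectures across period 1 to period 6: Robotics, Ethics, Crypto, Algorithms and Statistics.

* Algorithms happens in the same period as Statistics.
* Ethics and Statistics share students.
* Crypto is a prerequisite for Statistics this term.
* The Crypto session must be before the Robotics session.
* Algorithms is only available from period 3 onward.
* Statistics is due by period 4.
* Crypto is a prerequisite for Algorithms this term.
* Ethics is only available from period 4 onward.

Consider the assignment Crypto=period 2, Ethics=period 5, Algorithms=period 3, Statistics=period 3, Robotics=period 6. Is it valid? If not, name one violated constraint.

Yes, all constraints hold

Algorithms happens in the same period as Statistics — holds.
Ethics and Statistics share students — holds.
Algorithms is only available from period 3 onward — holds.
The Crypto session must be before the Robotics session — holds.
Crypto is a prerequisite for Algorithms this term — holds.
Crypto is a prerequisite for Statistics this term — holds.
Ethics is only available from period 4 onward — holds.
Statistics is due by period 4 — holds.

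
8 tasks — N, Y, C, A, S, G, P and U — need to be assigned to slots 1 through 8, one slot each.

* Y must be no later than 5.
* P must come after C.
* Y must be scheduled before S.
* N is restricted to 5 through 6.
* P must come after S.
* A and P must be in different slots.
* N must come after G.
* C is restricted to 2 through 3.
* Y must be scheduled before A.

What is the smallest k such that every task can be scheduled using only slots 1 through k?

5

The precedence chain requires at least 3 distinct slots.
N can't be placed before 5, so the schedule must run through at least slot 5.
5 works (last occupied slot: 5): for example S -> 2; N -> 5; P -> 3; G -> 1; Y -> 1; U -> 1; C -> 2; A -> 2.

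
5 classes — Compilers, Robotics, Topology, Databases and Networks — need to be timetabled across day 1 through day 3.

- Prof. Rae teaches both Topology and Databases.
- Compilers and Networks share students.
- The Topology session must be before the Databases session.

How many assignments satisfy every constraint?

Splitting on Compilers: it can be day 1 (18), day 2 (18), day 3 (18). Listing each branch's schedules as (Robotics, Topology, Databases, Networks) by day number:
Compilers=day 1: (1,1,2,2) (1,1,2,3) (1,1,3,2) (1,1,3,3) (1,2,3,2) (1,2,3,3) (2,1,2,2) (2,1,2,3) (2,1,3,2) (2,1,3,3) (2,2,3,2) (2,2,3,3) (3,1,2,2) (3,1,2,3) (3,1,3,2) (3,1,3,3) (3,2,3,2) (3,2,3,3) — 18.
Compilers=day 2: (1,1,2,1) (1,1,2,3) (1,1,3,1) (1,1,3,3) (1,2,3,1) (1,2,3,3) (2,1,2,1) (2,1,2,3) (2,1,3,1) (2,1,3,3) (2,2,3,1) (2,2,3,3) (3,1,2,1) (3,1,2,3) (3,1,3,1) (3,1,3,3) (3,2,3,1) (3,2,3,3) — 18.
Compilers=day 3: (1,1,2,1) (1,1,2,2) (1,1,3,1) (1,1,3,2) (1,2,3,1) (1,2,3,2) (2,1,2,1) (2,1,2,2) (2,1,3,1) (2,1,3,2) (2,2,3,1) (2,2,3,2) (3,1,2,1) (3,1,2,2) (3,1,3,1) (3,1,3,2) (3,2,3,1) (3,2,3,2) — 18.
Summing: 18 + 18 + 18 = 54.

54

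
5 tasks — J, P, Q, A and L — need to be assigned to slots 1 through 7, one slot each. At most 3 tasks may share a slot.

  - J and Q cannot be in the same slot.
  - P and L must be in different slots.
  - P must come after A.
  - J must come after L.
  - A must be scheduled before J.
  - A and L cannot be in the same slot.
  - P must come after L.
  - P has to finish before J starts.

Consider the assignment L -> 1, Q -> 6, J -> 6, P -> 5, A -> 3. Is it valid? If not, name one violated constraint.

No. J and Q cannot be in the same slot is not satisfied.

A must be scheduled before J — holds.
P has to finish before J starts — holds.
At most 3 tasks may share a slot — holds.
P must come after L — holds.
J must come after L — holds.
J and Q cannot be in the same slot — violated.
P and L must be in different slots — holds.
P must come after A — holds.
A and L cannot be in the same slot — holds.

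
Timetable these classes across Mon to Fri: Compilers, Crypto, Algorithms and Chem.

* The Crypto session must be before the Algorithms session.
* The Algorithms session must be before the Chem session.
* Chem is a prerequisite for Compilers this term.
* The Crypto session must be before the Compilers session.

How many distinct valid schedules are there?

Splitting on Compilers: it can be Thu (1), Fri (4). Listing each branch's schedules as (Crypto, Algorithms, Chem):
Compilers=Thu: (Mon,Tue,Wed) — 1.
Compilers=Fri: (Mon,Tue,Wed) (Mon,Tue,Thu) (Mon,Wed,Thu) (Tue,Wed,Thu) — 4.
Summing: 1 + 4 = 5.

5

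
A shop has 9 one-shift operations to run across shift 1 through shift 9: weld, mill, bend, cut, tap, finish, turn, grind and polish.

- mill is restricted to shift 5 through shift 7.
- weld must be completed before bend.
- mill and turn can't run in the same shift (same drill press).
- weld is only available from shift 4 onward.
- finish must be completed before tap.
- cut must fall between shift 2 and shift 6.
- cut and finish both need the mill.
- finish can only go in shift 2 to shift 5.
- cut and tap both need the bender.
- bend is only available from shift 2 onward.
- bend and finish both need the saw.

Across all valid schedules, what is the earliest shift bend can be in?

shift 5

Bend is available from shift 2; precedence pushes bend to at least shift 5.
bend at shift 5 is achievable: cut=shift 3; weld=shift 4; grind=shift 1; mill=shift 5; bend=shift 5; turn=shift 1; tap=shift 4; polish=shift 1; finish=shift 2.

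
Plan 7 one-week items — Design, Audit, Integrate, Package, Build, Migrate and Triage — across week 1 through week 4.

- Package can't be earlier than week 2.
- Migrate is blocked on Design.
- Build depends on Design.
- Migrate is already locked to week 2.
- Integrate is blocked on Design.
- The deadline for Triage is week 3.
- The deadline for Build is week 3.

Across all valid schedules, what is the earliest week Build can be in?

Precedence pushes Build to at least week 2; Build's own window allows nothing later than week 3.
Build at week 2 is achievable: Design -> week 1, Package -> week 2, Triage -> week 1, Migrate -> week 2, Audit -> week 1, Integrate -> week 2, Build -> week 2.

week 2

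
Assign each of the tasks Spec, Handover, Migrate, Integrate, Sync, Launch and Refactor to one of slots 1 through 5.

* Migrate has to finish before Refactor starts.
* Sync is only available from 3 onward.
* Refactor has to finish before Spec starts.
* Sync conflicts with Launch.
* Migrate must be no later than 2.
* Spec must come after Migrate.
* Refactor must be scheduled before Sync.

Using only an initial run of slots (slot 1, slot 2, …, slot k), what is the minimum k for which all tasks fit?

3 slots

The precedence chain requires at least 3 distinct slots.
3 works (last occupied slot: 3): for example Migrate in 1, Integrate in 1, Launch in 1, Sync in 3, Refactor in 2, Spec in 3, Handover in 1.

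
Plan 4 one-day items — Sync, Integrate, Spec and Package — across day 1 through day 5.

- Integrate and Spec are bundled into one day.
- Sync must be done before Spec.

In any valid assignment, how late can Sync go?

Downstream work caps Sync at day 4.
Sync at day 4 is achievable: Spec in day 5, Sync in day 4, Integrate in day 5, Package in day 1.

day 4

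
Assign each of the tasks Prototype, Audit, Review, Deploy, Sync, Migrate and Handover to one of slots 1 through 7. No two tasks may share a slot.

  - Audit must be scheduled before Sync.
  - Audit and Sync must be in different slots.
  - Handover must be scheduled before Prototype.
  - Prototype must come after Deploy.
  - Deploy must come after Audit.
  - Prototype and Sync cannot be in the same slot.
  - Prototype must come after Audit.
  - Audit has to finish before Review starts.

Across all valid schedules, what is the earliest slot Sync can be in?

2

Precedence pushes Sync to at least 2.
Sync at 2 is achievable: Review=6, Audit=1, Prototype=5, Sync=2, Handover=4, Deploy=3, Migrate=7.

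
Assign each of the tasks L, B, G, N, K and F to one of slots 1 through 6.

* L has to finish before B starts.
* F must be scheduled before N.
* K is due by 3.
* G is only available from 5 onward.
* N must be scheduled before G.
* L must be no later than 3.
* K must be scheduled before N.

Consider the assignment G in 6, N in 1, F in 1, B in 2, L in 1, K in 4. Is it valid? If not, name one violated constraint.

Invalid. K must be scheduled before N.

K must be scheduled before N — violated.
K is due by 3 — violated.
G is only available from 5 onward — holds.
L must be no later than 3 — holds.
N must be scheduled before G — holds.
L has to finish before B starts — holds.
F must be scheduled before N — violated.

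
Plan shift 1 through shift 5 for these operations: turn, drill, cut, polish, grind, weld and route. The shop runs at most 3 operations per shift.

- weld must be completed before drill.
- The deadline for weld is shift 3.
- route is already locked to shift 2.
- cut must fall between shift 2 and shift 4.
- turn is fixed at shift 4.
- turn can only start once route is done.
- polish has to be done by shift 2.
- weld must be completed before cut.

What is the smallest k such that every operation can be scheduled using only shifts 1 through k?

4 shifts

The precedence chain requires at least 2 distinct shifts.
With at most 3 per shift and 7 operations, at least 3 shifts are needed.
turn can't be placed before shift 4, so the schedule must run through at least shift 4.
4 works (last occupied shift: shift 4): for example polish=shift 1; weld=shift 1; turn=shift 4; drill=shift 2; grind=shift 1; cut=shift 2; route=shift 2.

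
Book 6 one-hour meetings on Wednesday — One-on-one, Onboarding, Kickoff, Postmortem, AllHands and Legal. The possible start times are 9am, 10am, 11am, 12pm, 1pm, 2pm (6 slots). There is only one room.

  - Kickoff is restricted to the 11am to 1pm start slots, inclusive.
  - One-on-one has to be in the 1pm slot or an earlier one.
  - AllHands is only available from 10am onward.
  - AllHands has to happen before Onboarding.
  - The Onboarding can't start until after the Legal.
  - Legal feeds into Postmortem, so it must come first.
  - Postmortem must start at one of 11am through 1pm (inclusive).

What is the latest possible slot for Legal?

12pm

Downstream work caps Legal at 12pm.
Legal at 12pm is achievable: One-on-one=9am; AllHands=10am; Postmortem=1pm; Kickoff=11am; Onboarding=2pm; Legal=12pm.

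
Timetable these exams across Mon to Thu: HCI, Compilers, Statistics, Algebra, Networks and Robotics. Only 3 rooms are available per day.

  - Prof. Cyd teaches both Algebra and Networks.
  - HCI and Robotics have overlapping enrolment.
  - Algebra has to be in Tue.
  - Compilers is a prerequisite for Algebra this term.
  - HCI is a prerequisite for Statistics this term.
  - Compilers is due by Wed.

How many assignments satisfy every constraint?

54

Splitting on HCI: it can be Mon (27), Tue (18), Wed (9). Listing each branch's schedules as (Compilers, Statistics, Algebra, Networks, Robotics):
HCI=Mon: (Mon,Tue,Tue,Mon,Tue) (Mon,Tue,Tue,Mon,Wed) (Mon,Tue,Tue,Mon,Thu) (Mon,Tue,Tue,Wed,Tue) (Mon,Tue,Tue,Wed,Wed) (Mon,Tue,Tue,Wed,Thu) (Mon,Tue,Tue,Thu,Tue) (Mon,Tue,Tue,Thu,Wed) (Mon,Tue,Tue,Thu,Thu) (Mon,Wed,Tue,Mon,Tue) (Mon,Wed,Tue,Mon,Wed) (Mon,Wed,Tue,Mon,Thu) (Mon,Wed,Tue,Wed,Tue) (Mon,Wed,Tue,Wed,Wed) (Mon,Wed,Tue,Wed,Thu) (Mon,Wed,Tue,Thu,Tue) (Mon,Wed,Tue,Thu,Wed) (Mon,Wed,Tue,Thu,Thu) (Mon,Thu,Tue,Mon,Tue) (Mon,Thu,Tue,Mon,Wed) (Mon,Thu,Tue,Mon,Thu) (Mon,Thu,Tue,Wed,Tue) (Mon,Thu,Tue,Wed,Wed) (Mon,Thu,Tue,Wed,Thu) (Mon,Thu,Tue,Thu,Tue) (Mon,Thu,Tue,Thu,Wed) (Mon,Thu,Tue,Thu,Thu) — 27.
HCI=Tue: (Mon,Wed,Tue,Mon,Mon) (Mon,Wed,Tue,Mon,Wed) (Mon,Wed,Tue,Mon,Thu) (Mon,Wed,Tue,Wed,Mon) (Mon,Wed,Tue,Wed,Wed) (Mon,Wed,Tue,Wed,Thu) (Mon,Wed,Tue,Thu,Mon) (Mon,Wed,Tue,Thu,Wed) (Mon,Wed,Tue,Thu,Thu) (Mon,Thu,Tue,Mon,Mon) (Mon,Thu,Tue,Mon,Wed) (Mon,Thu,Tue,Mon,Thu) (Mon,Thu,Tue,Wed,Mon) (Mon,Thu,Tue,Wed,Wed) (Mon,Thu,Tue,Wed,Thu) (Mon,Thu,Tue,Thu,Mon) (Mon,Thu,Tue,Thu,Wed) (Mon,Thu,Tue,Thu,Thu) — 18.
HCI=Wed: (Mon,Thu,Tue,Mon,Mon) (Mon,Thu,Tue,Mon,Tue) (Mon,Thu,Tue,Mon,Thu) (Mon,Thu,Tue,Wed,Mon) (Mon,Thu,Tue,Wed,Tue) (Mon,Thu,Tue,Wed,Thu) (Mon,Thu,Tue,Thu,Mon) (Mon,Thu,Tue,Thu,Tue) (Mon,Thu,Tue,Thu,Thu) — 9.
Summing: 27 + 18 + 9 = 54.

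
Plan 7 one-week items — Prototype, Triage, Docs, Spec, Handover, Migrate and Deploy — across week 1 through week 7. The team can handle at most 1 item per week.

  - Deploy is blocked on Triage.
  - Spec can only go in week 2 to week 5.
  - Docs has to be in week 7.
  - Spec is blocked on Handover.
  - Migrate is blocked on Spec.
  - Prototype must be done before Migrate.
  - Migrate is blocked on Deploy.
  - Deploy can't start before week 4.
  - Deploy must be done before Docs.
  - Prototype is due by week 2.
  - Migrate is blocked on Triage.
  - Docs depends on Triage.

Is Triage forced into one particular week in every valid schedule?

No

Triage can be week 1 (e.g. Migrate in week 6, Handover in week 3, Triage in week 1, Docs in week 7, Prototype in week 2, Spec in week 5, Deploy in week 4) or week 2 (e.g. Docs -> week 7; Prototype -> week 1; Handover -> week 3; Triage -> week 2; Spec -> week 5; Deploy -> week 4; Migrate -> week 6).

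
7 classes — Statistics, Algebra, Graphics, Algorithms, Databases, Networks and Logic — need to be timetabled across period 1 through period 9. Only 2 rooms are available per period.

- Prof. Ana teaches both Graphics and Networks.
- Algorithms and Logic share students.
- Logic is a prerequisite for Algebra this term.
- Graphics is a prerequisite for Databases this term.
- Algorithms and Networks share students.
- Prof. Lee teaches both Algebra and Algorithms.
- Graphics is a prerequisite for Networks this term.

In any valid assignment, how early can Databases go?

Precedence pushes Databases to at least period 2.
Databases at period 2 is achievable: Graphics in period 1, Logic in period 1, Networks in period 3, Databases in period 2, Statistics in period 3, Algebra in period 2, Algorithms in period 4.

period 2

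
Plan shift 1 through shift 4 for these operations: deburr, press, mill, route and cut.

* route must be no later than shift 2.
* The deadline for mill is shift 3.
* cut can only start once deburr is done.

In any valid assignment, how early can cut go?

shift 2

Precedence pushes cut to at least shift 2.
cut at shift 2 is achievable: cut in shift 2, mill in shift 1, deburr in shift 1, press in shift 1, route in shift 1.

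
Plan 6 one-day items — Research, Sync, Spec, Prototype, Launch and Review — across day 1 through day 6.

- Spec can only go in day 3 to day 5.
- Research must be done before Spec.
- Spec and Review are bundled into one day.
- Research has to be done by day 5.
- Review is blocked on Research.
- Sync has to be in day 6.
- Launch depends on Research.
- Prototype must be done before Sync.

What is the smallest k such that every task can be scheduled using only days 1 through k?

The precedence chain requires at least 2 distinct days.
Sync can't be placed before day 6, so the schedule must run through at least day 6.
6 works (last occupied day: day 6): for example Review=day 3; Sync=day 6; Research=day 1; Prototype=day 1; Spec=day 3; Launch=day 2.

6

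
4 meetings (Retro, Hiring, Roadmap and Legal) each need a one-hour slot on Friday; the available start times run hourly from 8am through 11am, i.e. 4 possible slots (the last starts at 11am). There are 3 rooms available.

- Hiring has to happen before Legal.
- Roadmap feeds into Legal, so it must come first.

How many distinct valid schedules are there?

Splitting on Retro: it can be 8am (14), 9am (14), 10am (14), 11am (14). Listing each branch's schedules as (Hiring, Roadmap, Legal):
Retro=8am: (8am,8am,9am) (8am,8am,10am) (8am,8am,11am) (8am,9am,10am) (8am,9am,11am) (8am,10am,11am) (9am,8am,10am) (9am,8am,11am) (9am,9am,10am) (9am,9am,11am) (9am,10am,11am) (10am,8am,11am) (10am,9am,11am) (10am,10am,11am) — 14.
Retro=9am: (8am,8am,9am) (8am,8am,10am) (8am,8am,11am) (8am,9am,10am) (8am,9am,11am) (8am,10am,11am) (9am,8am,10am) (9am,8am,11am) (9am,9am,10am) (9am,9am,11am) (9am,10am,11am) (10am,8am,11am) (10am,9am,11am) (10am,10am,11am) — 14.
Retro=10am: (8am,8am,9am) (8am,8am,10am) (8am,8am,11am) (8am,9am,10am) (8am,9am,11am) (8am,10am,11am) (9am,8am,10am) (9am,8am,11am) (9am,9am,10am) (9am,9am,11am) (9am,10am,11am) (10am,8am,11am) (10am,9am,11am) (10am,10am,11am) — 14.
Retro=11am: (8am,8am,9am) (8am,8am,10am) (8am,8am,11am) (8am,9am,10am) (8am,9am,11am) (8am,10am,11am) (9am,8am,10am) (9am,8am,11am) (9am,9am,10am) (9am,9am,11am) (9am,10am,11am) (10am,8am,11am) (10am,9am,11am) (10am,10am,11am) — 14.
Summing: 14 + 14 + 14 + 14 = 56.

56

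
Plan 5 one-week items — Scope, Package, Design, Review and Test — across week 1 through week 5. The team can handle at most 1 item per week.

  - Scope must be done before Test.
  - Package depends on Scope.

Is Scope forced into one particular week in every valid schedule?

Scope can be week 1 (e.g. Review -> week 5; Scope -> week 1; Design -> week 4; Test -> week 3; Package -> week 2) or week 2 (e.g. Review in week 5, Test in week 4, Design in week 1, Scope in week 2, Package in week 3).

No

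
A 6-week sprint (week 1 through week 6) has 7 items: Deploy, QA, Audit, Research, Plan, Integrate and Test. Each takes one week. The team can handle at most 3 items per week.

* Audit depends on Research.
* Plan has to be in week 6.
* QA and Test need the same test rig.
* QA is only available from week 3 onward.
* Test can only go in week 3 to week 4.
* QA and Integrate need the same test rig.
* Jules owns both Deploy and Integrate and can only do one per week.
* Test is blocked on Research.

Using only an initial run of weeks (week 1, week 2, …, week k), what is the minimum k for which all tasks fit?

6 weeks

The precedence chain requires at least 2 distinct weeks.
With at most 3 per week and 7 tasks, at least 3 weeks are needed.
Plan can't be placed before week 6, so the schedule must run through at least week 6.
6 works (last occupied week: week 6): for example Integrate in week 2, Audit in week 2, Deploy in week 1, Test in week 3, Plan in week 6, QA in week 4, Research in week 1.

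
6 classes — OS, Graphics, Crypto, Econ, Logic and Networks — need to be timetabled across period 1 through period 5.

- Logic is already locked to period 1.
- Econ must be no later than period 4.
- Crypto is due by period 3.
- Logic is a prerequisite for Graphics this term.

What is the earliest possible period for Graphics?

period 2

Precedence pushes Graphics to at least period 2.
Graphics at period 2 is achievable: Graphics=period 2; Crypto=period 1; Networks=period 1; Econ=period 1; Logic=period 1; OS=period 1.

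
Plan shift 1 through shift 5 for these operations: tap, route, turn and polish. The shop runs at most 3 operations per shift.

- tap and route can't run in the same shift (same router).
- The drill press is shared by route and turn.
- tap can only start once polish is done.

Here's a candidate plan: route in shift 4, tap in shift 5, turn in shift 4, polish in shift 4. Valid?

Invalid. The drill press is shared by route and turn.

tap and route can't run in the same shift (same router) — holds.
The drill press is shared by route and turn — violated.
tap can only start once polish is done — holds.
The shop runs at most 3 operations per shift — holds.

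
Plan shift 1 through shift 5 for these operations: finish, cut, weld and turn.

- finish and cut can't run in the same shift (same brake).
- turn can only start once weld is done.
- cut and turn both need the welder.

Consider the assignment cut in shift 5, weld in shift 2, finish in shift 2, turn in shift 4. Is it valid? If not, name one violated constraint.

Yes, all constraints hold

cut and turn both need the welder — holds.
finish and cut can't run in the same shift (same brake) — holds.
turn can only start once weld is done — holds.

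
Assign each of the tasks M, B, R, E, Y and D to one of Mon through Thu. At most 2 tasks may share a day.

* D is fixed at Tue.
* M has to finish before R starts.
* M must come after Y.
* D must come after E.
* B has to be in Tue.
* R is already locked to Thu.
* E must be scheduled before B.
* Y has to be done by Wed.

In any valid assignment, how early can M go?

Wed

Precedence pushes M to at least Tue; downstream work caps M at Wed.
M at Wed is achievable: M in Wed; D in Tue; R in Thu; E in Mon; Y in Mon; B in Tue.
Nothing earlier works — the capacity limit rule out every day before Wed.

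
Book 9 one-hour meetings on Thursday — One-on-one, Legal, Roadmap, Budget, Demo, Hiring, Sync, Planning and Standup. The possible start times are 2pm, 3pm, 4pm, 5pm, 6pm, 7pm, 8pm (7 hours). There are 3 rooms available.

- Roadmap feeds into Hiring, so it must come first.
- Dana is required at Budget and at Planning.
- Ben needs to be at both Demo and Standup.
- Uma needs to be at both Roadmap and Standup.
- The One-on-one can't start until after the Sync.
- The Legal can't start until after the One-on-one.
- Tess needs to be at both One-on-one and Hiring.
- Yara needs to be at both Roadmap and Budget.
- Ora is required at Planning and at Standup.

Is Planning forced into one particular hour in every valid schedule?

No

Planning can be 2pm (e.g. Sync=2pm; Budget=3pm; Demo=3pm; Standup=4pm; Roadmap=2pm; Hiring=4pm; One-on-one=3pm; Planning=2pm; Legal=4pm) or 3pm (e.g. Legal=4pm; Budget=4pm; Sync=2pm; One-on-one=3pm; Standup=5pm; Hiring=4pm; Demo=2pm; Planning=3pm; Roadmap=2pm).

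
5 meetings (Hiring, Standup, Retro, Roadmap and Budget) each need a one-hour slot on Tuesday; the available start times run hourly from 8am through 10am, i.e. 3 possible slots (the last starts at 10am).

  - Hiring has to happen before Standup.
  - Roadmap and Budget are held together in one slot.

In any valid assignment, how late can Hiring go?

9am

Downstream work caps Hiring at 9am.
Hiring at 9am is achievable: Budget -> 8am; Standup -> 10am; Hiring -> 9am; Retro -> 8am; Roadmap -> 8am.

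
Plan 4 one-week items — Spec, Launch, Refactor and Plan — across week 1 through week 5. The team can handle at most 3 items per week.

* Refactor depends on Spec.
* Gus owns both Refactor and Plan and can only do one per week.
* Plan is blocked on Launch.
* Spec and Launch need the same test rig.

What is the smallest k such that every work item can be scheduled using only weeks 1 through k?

3 weeks

The precedence chain requires at least 2 distinct weeks.
With at most 3 per week and 4 work items, at least 2 weeks are needed.
Could 2 weeks be enough, i.e. nothing placed later than week 2? No: Refactor must come after Spec (at week 1 or later) → {week 2}; Spec must come before Refactor (at week 2 or earlier) → {week 1}; Plan must come after Launch (at week 1 or later) → {week 2}; Launch must come before Plan (at week 2 or earlier) → {week 1}; Launch can't share with Spec (week 1) → nothing is left.
So 2 weeks is not enough.
3 works (last occupied week: week 3): for example Refactor in week 2, Plan in week 3, Launch in week 2, Spec in week 1.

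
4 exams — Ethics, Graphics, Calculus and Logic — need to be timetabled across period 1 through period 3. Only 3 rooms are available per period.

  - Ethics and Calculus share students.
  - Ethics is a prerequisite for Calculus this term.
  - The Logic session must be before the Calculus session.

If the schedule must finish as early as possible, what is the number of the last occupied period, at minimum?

period 2

The precedence chain requires at least 2 distinct periods.
With at most 3 per period and 4 exams, at least 2 periods are needed.
2 works (last occupied period: period 2): for example Logic in period 1, Calculus in period 2, Graphics in period 1, Ethics in period 1.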